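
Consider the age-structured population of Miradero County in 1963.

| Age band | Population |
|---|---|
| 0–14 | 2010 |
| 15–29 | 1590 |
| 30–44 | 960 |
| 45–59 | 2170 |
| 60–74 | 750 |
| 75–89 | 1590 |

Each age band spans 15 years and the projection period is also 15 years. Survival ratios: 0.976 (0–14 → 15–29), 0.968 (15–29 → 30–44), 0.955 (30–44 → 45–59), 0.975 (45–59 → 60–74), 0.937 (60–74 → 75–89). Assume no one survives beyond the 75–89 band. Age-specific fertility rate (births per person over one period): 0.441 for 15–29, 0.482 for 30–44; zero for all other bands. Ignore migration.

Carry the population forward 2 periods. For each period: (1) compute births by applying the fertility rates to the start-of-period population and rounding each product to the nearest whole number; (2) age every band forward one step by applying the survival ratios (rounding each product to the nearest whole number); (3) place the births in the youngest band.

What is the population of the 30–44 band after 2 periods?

[period 1]
Births: 1590 × 0.441 = 701 ; 960 × 0.482 = 463 — total 1164
15–29: 2010 × 0.976 = 1962
30–44: 1590 × 0.968 = 1539
45–59: 960 × 0.955 = 917
60–74: 2170 × 0.975 = 2116
75–89: 750 × 0.937 = 703
Population now: 0–14=1164, 15–29=1962, 30–44=1539, 45–59=917, 60–74=2116, 75–89=703
[period 2]
Births: 1962 × 0.441 = 865 ; 1539 × 0.482 = 742 — total 1607
15–29: 1164 × 0.976 = 1136
30–44: 1962 × 0.968 = 1899
45–59: 1539 × 0.955 = 1470
60–74: 917 × 0.975 = 894
75–89: 2116 × 0.937 = 1983
Population now: 0–14=1607, 15–29=1136, 30–44=1899, 45–59=1470, 60–74=894, 75–89=1983

1899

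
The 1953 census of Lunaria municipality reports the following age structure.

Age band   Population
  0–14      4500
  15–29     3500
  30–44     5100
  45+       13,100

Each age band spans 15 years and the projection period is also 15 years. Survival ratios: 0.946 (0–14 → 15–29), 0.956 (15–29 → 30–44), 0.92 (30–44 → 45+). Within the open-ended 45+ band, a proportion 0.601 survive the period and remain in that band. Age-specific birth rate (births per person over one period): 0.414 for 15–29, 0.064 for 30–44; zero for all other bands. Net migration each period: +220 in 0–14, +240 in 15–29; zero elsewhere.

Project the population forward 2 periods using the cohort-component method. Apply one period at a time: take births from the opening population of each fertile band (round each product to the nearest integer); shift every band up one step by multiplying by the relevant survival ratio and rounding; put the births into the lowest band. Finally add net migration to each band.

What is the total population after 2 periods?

[period 1]
Births: 3500 × 0.414 = 1449  |  5100 × 0.064 = 326 — total 1775
15–29: 4500 × 0.946 = 4257
30–44: 3500 × 0.956 = 3346
45+: 5100 × 0.92 + 13100 × 0.601 = 4692 + 7873 = 12565
Net migration: 0–14 + 220 → 1995; 15–29 + 240 → 4497
Population now: 0–14=1995, 15–29=4497, 30–44=3346, 45+=12565
[period 2]
Births: 4497 × 0.414 = 1862  |  3346 × 0.064 = 214 — total 2076
15–29: 1995 × 0.946 = 1887
30–44: 4497 × 0.956 = 4299
45+: 3346 × 0.92 + 12565 × 0.601 = 3078 + 7552 = 10630
Net migration: 0–14 + 220 → 2296; 15–29 + 240 → 2127
Population now: 0–14=2296, 15–29=2127, 30–44=4299, 45+=10630
Total after period 2: 2296 + 2127 + 4299 + 10630 = 19352

19352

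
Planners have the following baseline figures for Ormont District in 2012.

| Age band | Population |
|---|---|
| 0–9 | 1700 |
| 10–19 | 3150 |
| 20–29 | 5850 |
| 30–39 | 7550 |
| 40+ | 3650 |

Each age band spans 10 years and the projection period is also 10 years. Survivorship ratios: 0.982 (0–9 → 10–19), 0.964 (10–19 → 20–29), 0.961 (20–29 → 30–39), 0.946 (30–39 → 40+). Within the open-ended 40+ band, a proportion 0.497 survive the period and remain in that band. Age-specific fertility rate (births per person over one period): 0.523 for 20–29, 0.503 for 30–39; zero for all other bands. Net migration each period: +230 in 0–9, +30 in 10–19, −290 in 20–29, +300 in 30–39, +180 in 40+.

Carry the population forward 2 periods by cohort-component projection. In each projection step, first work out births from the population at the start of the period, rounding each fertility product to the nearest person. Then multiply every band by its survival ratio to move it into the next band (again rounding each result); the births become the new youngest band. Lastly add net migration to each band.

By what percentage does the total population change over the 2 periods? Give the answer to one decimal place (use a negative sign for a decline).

19.8

Call the groups 1 to 5, youngest first.
[period 1]
Births: 5850 × 0.523 = 3060 ; 7550 × 0.503 = 3798 — total 6858
Group 2: 1700 × 0.982 = 1669
Group 3: 3150 × 0.964 = 3037
Group 4: 5850 × 0.961 = 5622
Group 5: 7550 × 0.946 + 3650 × 0.497 = 7142 + 1814 = 8956
Net migration: Group 1 + 230 → 7088; Group 2 + 30 → 1699; Group 3 − 290 → 2747; Group 4 + 300 → 5922; Group 5 + 180 → 9136
→ [7088, 1699, 2747, 5922, 9136]
[period 2]
Births: 2747 × 0.523 = 1437 ; 5922 × 0.503 = 2979 — total 4416
Group 2: 7088 × 0.982 = 6960
Group 3: 1699 × 0.964 = 1638
Group 4: 2747 × 0.961 = 2640
Group 5: 5922 × 0.946 + 9136 × 0.497 = 5602 + 4541 = 10143
Net migration: Group 1 + 230 → 4646; Group 2 + 30 → 6990; Group 3 − 290 → 1348; Group 4 + 300 → 2940; Group 5 + 180 → 10323
→ [4646, 6990, 1348, 2940, 10323]
Total: 21900 → 26247; change = 4347; percentage change = 19.8%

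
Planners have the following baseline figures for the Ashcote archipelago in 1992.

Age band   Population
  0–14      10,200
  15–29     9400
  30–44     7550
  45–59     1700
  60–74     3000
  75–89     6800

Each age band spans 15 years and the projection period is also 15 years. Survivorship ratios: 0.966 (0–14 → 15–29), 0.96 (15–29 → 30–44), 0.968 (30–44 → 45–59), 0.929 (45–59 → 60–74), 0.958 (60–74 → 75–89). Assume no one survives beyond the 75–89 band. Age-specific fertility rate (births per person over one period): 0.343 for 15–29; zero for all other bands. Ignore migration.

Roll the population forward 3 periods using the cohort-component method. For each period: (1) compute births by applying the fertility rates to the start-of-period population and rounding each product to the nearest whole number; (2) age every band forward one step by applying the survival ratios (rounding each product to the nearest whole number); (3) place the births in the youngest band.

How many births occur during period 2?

3380

Period 1.
Births: 9400 × 0.343 = 3224
15–29: 10200 × 0.966 = 9853
30–44: 9400 × 0.96 = 9024
45–59: 7550 × 0.968 = 7308
60–74: 1700 × 0.929 = 1579
75–89: 3000 × 0.958 = 2874
Giving 3224 / 9853 / 9024 / 7308 / 1579 / 2874.
Period 2.
Births: 9853 × 0.343 = 3380
15–29: 3224 × 0.966 = 3114
30–44: 9853 × 0.96 = 9459
45–59: 9024 × 0.968 = 8735
60–74: 7308 × 0.929 = 6789
75–89: 1579 × 0.958 = 1513
Giving 3380 / 3114 / 9459 / 8735 / 6789 / 1513.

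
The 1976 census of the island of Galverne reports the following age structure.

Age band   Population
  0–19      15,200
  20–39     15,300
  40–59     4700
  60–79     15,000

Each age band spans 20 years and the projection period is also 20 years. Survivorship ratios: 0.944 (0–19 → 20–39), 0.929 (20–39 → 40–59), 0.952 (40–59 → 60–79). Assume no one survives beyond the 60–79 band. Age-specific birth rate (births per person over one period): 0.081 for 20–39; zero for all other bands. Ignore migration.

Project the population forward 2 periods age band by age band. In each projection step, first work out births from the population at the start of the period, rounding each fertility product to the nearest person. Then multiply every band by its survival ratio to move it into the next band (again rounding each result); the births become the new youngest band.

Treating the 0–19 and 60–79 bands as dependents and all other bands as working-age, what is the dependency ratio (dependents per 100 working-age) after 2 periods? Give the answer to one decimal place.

Period 1.
Births: 15300 × 0.081 = 1239
20–39: 15200 × 0.944 = 14349
40–59: 15300 × 0.929 = 14214
60–79: 4700 × 0.952 = 4474
Population now: 0–19=1239, 20–39=14349, 40–59=14214, 60–79=4474
Period 2.
Births: 14349 × 0.081 = 1162
20–39: 1239 × 0.944 = 1170
40–59: 14349 × 0.929 = 13330
60–79: 14214 × 0.952 = 13532
Population now: 0–19=1162, 20–39=1170, 40–59=13330, 60–79=13532
Dependents (band 0–19 + band 60–79) = 1162 + 13532 = 14694; working-age = 14500; ratio = 14694/14500 × 100 = 101.3

101.3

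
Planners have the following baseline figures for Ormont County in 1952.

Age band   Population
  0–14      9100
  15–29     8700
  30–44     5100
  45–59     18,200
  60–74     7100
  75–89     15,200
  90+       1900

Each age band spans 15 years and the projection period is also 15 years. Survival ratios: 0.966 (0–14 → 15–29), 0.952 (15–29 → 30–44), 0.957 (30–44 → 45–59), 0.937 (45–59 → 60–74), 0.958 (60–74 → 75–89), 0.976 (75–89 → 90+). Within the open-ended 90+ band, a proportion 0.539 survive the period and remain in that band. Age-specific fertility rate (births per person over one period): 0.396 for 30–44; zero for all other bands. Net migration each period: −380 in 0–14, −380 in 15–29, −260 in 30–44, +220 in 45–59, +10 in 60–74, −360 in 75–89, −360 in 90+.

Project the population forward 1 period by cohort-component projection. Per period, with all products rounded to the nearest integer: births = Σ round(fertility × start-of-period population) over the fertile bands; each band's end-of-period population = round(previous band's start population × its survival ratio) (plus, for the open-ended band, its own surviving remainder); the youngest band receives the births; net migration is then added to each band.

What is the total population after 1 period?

62178

Numbering the bands 1..7 from youngest to oldest:
— Period 1 —
Births: 5100 × 0.396 = 2020
Band 2: 9100 × 0.966 = 8791
Band 3: 8700 × 0.952 = 8282
Band 4: 5100 × 0.957 = 4881
Band 5: 18200 × 0.937 = 17053
Band 6: 7100 × 0.958 = 6802
Band 7: 15200 × 0.976 + 1900 × 0.539 = 14835 + 1024 = 15859
Net migration: Band 1 − 380 → 1640; Band 2 − 380 → 8411; Band 3 − 260 → 8022; Band 4 + 220 → 5101; Band 5 + 10 → 17063; Band 6 − 360 → 6442; Band 7 − 360 → 15499
→ [1640, 8411, 8022, 5101, 17063, 6442, 15499]
Total after period 1: 1640 + 8411 + 8022 + 5101 + 17063 + 6442 + 15499 = 62178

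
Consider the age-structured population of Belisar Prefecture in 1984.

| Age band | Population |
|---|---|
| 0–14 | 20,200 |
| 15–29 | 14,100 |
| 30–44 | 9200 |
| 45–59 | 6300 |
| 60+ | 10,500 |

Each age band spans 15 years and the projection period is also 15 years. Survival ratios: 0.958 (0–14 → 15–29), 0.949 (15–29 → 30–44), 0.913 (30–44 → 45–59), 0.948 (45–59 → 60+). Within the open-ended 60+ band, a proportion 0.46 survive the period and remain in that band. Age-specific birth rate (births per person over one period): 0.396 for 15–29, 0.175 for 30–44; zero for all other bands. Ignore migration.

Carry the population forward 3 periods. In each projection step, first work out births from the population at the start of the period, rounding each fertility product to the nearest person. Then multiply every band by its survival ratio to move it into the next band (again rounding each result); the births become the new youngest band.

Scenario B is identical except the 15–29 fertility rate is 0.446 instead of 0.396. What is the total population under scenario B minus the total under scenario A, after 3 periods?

— Period 1 —
Births: 14100 × 0.396 = 5584, 9200 × 0.175 = 1610 → total 7194
15–29: 20200 × 0.958 = 19352
30–44: 14100 × 0.949 = 13381
45–59: 9200 × 0.913 = 8400
60+: 6300 × 0.948 + 10500 × 0.46 = 5972 + 4830 = 10802
Giving 7194 / 19352 / 13381 / 8400 / 10802.
— Period 2 —
Births: 19352 × 0.396 = 7663, 13381 × 0.175 = 2342 → total 10005
15–29: 7194 × 0.958 = 6892
30–44: 19352 × 0.949 = 18365
45–59: 13381 × 0.913 = 12217
60+: 8400 × 0.948 + 10802 × 0.46 = 7963 + 4969 = 12932
Giving 10005 / 6892 / 18365 / 12217 / 12932.
— Period 3 —
Births: 6892 × 0.396 = 2729, 18365 × 0.175 = 3214 → total 5943
15–29: 10005 × 0.958 = 9585
30–44: 6892 × 0.949 = 6541
45–59: 18365 × 0.913 = 16767
60+: 12217 × 0.948 + 12932 × 0.46 = 11582 + 5949 = 17531
Giving 5943 / 9585 / 6541 / 16767 / 17531.
Scenario A total after 3 periods: 56367
Scenario B projection —
— Period 1 —
Births: 14100 × 0.446 = 6289, 9200 × 0.175 = 1610 → total 7899
15–29: 20200 × 0.958 = 19352
30–44: 14100 × 0.949 = 13381
45–59: 9200 × 0.913 = 8400
60+: 6300 × 0.948 + 10500 × 0.46 = 5972 + 4830 = 10802
Giving 7899 / 19352 / 13381 / 8400 / 10802.
— Period 2 —
Births: 19352 × 0.446 = 8631, 13381 × 0.175 = 2342 → total 10973
15–29: 7899 × 0.958 = 7567
30–44: 19352 × 0.949 = 18365
45–59: 13381 × 0.913 = 12217
60+: 8400 × 0.948 + 10802 × 0.46 = 7963 + 4969 = 12932
Giving 10973 / 7567 / 18365 / 12217 / 12932.
— Period 3 —
Births: 7567 × 0.446 = 3375, 18365 × 0.175 = 3214 → total 6589
15–29: 10973 × 0.958 = 10512
30–44: 7567 × 0.949 = 7181
45–59: 18365 × 0.913 = 16767
60+: 12217 × 0.948 + 12932 × 0.46 = 11582 + 5949 = 17531
Giving 6589 / 10512 / 7181 / 16767 / 17531.
Scenario B total after 3 periods: 58580
Difference B − A = 58580 − 56367 = 2213

2213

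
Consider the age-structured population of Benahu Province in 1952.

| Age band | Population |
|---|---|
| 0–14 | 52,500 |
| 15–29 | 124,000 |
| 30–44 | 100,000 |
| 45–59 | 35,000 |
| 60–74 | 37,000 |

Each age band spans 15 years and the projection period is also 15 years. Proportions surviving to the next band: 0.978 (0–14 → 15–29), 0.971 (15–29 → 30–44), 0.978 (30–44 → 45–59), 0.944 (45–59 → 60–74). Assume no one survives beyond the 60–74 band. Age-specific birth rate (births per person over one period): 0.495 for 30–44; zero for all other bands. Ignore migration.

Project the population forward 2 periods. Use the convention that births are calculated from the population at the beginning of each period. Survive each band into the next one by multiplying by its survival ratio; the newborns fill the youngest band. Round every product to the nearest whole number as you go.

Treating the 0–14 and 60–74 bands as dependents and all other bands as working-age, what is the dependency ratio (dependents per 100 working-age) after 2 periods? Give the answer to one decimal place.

(Groups numbered youngest = 1 to oldest = 5.)
Period 1.
Births: 100000 * 0.495 = 49500
Group 2: 52500 * 0.978 = 51345
Group 3: 124000 * 0.971 = 120404
Group 4: 100000 * 0.978 = 97800
Group 5: 35000 * 0.944 = 33040
Population now: 0–14=49500, 15–29=51345, 30–44=120404, 45–59=97800, 60–74=33040
Period 2.
Births: 120404 * 0.495 = 59600
Group 2: 49500 * 0.978 = 48411
Group 3: 51345 * 0.971 = 49856
Group 4: 120404 * 0.978 = 117755
Group 5: 97800 * 0.944 = 92323
Population now: 0–14=59600, 15–29=48411, 30–44=49856, 45–59=117755, 60–74=92323
Dependents (band 0–14 + band 60–74) = 59600 + 92323 = 151923; working-age = 216022; ratio = 151923/216022 × 100 = 70.3

70.3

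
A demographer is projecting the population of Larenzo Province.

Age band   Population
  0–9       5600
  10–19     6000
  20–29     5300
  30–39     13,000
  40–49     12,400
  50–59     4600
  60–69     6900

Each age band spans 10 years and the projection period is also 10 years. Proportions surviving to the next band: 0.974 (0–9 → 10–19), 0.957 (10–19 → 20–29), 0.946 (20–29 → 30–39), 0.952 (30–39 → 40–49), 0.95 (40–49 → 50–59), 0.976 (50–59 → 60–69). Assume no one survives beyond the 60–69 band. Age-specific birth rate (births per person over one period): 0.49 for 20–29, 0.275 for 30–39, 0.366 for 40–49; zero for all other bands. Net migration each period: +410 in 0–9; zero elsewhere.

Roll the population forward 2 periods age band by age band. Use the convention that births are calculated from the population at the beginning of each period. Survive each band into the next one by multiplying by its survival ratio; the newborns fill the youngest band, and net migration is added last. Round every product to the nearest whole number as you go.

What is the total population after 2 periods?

58642

[period 1]
Births: 5300 * 0.49 = 2597 ; 13000 * 0.275 = 3575 ; 12400 * 0.366 = 4538 → 10710
10–19: 5600 * 0.974 = 5454
20–29: 6000 * 0.957 = 5742
30–39: 5300 * 0.946 = 5014
40–49: 13000 * 0.952 = 12376
50–59: 12400 * 0.95 = 11780
60–69: 4600 * 0.976 = 4490
Net migration: 0–9 + 410 → 11120
→ [11120, 5454, 5742, 5014, 12376, 11780, 4490]
[period 2]
Births: 5742 * 0.49 = 2814 ; 5014 * 0.275 = 1379 ; 12376 * 0.366 = 4530 → 8723
10–19: 11120 * 0.974 = 10831
20–29: 5454 * 0.957 = 5219
30–39: 5742 * 0.946 = 5432
40–49: 5014 * 0.952 = 4773
50–59: 12376 * 0.95 = 11757
60–69: 11780 * 0.976 = 11497
Net migration: 0–9 + 410 → 9133
→ [9133, 10831, 5219, 5432, 4773, 11757, 11497]
Total after period 2: 9133 + 10831 + 5219 + 5432 + 4773 + 11757 + 11497 = 58642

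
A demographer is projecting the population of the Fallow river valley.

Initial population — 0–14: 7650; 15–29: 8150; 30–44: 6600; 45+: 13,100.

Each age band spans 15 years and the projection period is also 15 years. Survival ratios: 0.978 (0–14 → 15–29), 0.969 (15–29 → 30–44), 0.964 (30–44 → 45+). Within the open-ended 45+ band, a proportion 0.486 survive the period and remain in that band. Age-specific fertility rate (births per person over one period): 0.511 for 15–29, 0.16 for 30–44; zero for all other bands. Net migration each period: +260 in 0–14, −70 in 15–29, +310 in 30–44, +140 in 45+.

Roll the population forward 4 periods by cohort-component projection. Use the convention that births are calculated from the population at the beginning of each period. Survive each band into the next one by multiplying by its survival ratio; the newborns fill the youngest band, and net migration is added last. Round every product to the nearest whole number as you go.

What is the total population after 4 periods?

(Groups numbered youngest = 1 to oldest = 4.)
[period 1]
Births: 8150 × 0.511 = 4165  |  6600 × 0.16 = 1056 — total 5221
Group 2: 7650 × 0.978 = 7482
Group 3: 8150 × 0.969 = 7897
Group 4: 6600 × 0.964 + 13100 × 0.486 = 6362 + 6367 = 12729
Net migration: Group 1 + 260 → 5481; Group 2 − 70 → 7412; Group 3 + 310 → 8207; Group 4 + 140 → 12869
→ [5481, 7412, 8207, 12869]
[period 2]
Births: 7412 × 0.511 = 3788  |  8207 × 0.16 = 1313 — total 5101
Group 2: 5481 × 0.978 = 5360
Group 3: 7412 × 0.969 = 7182
Group 4: 8207 × 0.964 + 12869 × 0.486 = 7912 + 6254 = 14166
Net migration: Group 1 + 260 → 5361; Group 2 − 70 → 5290; Group 3 + 310 → 7492; Group 4 + 140 → 14306
→ [5361, 5290, 7492, 14306]
[period 3]
Births: 5290 × 0.511 = 2703  |  7492 × 0.16 = 1199 — total 3902
Group 2: 5361 × 0.978 = 5243
Group 3: 5290 × 0.969 = 5126
Group 4: 7492 × 0.964 + 14306 × 0.486 = 7222 + 6953 = 14175
Net migration: Group 1 + 260 → 4162; Group 2 − 70 → 5173; Group 3 + 310 → 5436; Group 4 + 140 → 14315
→ [4162, 5173, 5436, 14315]
[period 4]
Births: 5173 × 0.511 = 2643  |  5436 × 0.16 = 870 — total 3513
Group 2: 4162 × 0.978 = 4070
Group 3: 5173 × 0.969 = 5013
Group 4: 5436 × 0.964 + 14315 × 0.486 = 5240 + 6957 = 12197
Net migration: Group 1 + 260 → 3773; Group 2 − 70 → 4000; Group 3 + 310 → 5323; Group 4 + 140 → 12337
→ [3773, 4000, 5323, 12337]
Total after period 4: 3773 + 4000 + 5323 + 12337 = 25433

25433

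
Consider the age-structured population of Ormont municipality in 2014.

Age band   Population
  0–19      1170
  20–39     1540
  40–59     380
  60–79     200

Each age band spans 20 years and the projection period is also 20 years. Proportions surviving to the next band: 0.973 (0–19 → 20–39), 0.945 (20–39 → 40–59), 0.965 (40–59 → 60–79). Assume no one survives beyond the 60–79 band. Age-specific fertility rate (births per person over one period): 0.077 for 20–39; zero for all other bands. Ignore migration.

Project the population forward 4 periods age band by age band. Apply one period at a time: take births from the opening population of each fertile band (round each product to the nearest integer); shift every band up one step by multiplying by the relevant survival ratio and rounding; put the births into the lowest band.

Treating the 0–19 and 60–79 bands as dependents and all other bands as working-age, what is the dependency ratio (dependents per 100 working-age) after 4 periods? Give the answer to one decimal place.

125.6

— Period 1 —
Births: 1540 × 0.077 = 119
20–39: 1170 × 0.973 = 1138
40–59: 1540 × 0.945 = 1455
60–79: 380 × 0.965 = 367
End of period: [119, 1138, 1455, 367]
— Period 2 —
Births: 1138 × 0.077 = 88
20–39: 119 × 0.973 = 116
40–59: 1138 × 0.945 = 1075
60–79: 1455 × 0.965 = 1404
End of period: [88, 116, 1075, 1404]
— Period 3 —
Births: 116 × 0.077 = 9
20–39: 88 × 0.973 = 86
40–59: 116 × 0.945 = 110
60–79: 1075 × 0.965 = 1037
End of period: [9, 86, 110, 1037]
— Period 4 —
Births: 86 × 0.077 = 7
20–39: 9 × 0.973 = 9
40–59: 86 × 0.945 = 81
60–79: 110 × 0.965 = 106
End of period: [7, 9, 81, 106]
Dependents (band 0–19 + band 60–79) = 7 + 106 = 113; working-age = 90; ratio = 113/90 × 100 = 125.6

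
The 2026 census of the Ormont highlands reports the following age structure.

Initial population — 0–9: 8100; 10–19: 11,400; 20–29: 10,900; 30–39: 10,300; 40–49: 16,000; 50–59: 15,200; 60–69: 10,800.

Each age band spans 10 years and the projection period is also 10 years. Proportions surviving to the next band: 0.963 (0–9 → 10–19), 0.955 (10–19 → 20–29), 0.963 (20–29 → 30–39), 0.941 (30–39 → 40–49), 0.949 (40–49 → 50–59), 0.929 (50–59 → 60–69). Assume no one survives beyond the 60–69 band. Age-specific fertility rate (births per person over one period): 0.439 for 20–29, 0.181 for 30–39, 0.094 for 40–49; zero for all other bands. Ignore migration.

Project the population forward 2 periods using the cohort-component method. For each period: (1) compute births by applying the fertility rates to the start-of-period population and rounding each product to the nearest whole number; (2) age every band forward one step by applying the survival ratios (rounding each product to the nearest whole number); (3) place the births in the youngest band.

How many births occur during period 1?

Period 1:
Births: 10900 × 0.439 = 4785 ; 10300 × 0.181 = 1864 ; 16000 × 0.094 = 1504 — total 8153
10–19: 8100 × 0.963 = 7800
20–29: 11400 × 0.955 = 10887
30–39: 10900 × 0.963 = 10497
40–49: 10300 × 0.941 = 9692
50–59: 16000 × 0.949 = 15184
60–69: 15200 × 0.929 = 14121
→ [8153, 7800, 10887, 10497, 9692, 15184, 14121]

8153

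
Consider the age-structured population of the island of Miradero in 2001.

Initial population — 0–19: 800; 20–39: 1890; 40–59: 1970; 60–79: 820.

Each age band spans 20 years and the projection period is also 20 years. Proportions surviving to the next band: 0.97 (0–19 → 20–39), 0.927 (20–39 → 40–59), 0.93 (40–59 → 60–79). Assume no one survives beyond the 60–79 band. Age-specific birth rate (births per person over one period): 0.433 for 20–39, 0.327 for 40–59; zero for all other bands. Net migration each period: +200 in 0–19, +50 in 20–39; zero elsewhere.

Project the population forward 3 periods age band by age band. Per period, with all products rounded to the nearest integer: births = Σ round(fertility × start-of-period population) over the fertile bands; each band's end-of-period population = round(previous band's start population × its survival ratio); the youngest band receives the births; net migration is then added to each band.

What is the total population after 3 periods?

4570

— Period 1 —
Births: 1890 * 0.433 = 818 ; 1970 * 0.327 = 644 — total 1462
20–39: 800 * 0.97 = 776
40–59: 1890 * 0.927 = 1752
60–79: 1970 * 0.93 = 1832
Net migration: 0–19 + 200 → 1662; 20–39 + 50 → 826
Giving 1662 / 826 / 1752 / 1832.
— Period 2 —
Births: 826 * 0.433 = 358 ; 1752 * 0.327 = 573 — total 931
20–39: 1662 * 0.97 = 1612
40–59: 826 * 0.927 = 766
60–79: 1752 * 0.93 = 1629
Net migration: 0–19 + 200 → 1131; 20–39 + 50 → 1662
Giving 1131 / 1662 / 766 / 1629.
— Period 3 —
Births: 1662 * 0.433 = 720 ; 766 * 0.327 = 250 — total 970
20–39: 1131 * 0.97 = 1097
40–59: 1662 * 0.927 = 1541
60–79: 766 * 0.93 = 712
Net migration: 0–19 + 200 → 1170; 20–39 + 50 → 1147
Giving 1170 / 1147 / 1541 / 712.
Total after period 3: 1170 + 1147 + 1541 + 712 = 4570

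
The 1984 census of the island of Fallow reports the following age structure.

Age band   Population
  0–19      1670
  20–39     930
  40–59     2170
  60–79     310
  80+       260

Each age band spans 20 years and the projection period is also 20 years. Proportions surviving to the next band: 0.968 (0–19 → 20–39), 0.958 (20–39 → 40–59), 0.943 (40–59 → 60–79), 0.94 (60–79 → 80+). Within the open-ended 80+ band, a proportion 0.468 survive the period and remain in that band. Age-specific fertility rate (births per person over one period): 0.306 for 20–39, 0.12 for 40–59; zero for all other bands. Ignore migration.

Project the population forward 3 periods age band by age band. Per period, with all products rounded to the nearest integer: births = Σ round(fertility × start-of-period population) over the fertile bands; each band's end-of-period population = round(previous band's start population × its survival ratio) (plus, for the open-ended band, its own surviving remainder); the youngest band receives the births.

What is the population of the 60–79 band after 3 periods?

1461

Numbering the bands 1..5 from youngest to oldest:
[period 1]
Births: 930 * 0.306 = 285 ; 2170 * 0.12 = 260 — total 545
Band 2: 1670 * 0.968 = 1617
Band 3: 930 * 0.958 = 891
Band 4: 2170 * 0.943 = 2046
Band 5: 310 * 0.94 + 260 * 0.468 = 291 + 122 = 413
Population now: 0–19=545, 20–39=1617, 40–59=891, 60–79=2046, 80+=413
[period 2]
Births: 1617 * 0.306 = 495 ; 891 * 0.12 = 107 — total 602
Band 2: 545 * 0.968 = 528
Band 3: 1617 * 0.958 = 1549
Band 4: 891 * 0.943 = 840
Band 5: 2046 * 0.94 + 413 * 0.468 = 1923 + 193 = 2116
Population now: 0–19=602, 20–39=528, 40–59=1549, 60–79=840, 80+=2116
[period 3]
Births: 528 * 0.306 = 162 ; 1549 * 0.12 = 186 — total 348
Band 2: 602 * 0.968 = 583
Band 3: 528 * 0.958 = 506
Band 4: 1549 * 0.943 = 1461
Band 5: 840 * 0.94 + 2116 * 0.468 = 790 + 990 = 1780
Population now: 0–19=348, 20–39=583, 40–59=506, 60–79=1461, 80+=1780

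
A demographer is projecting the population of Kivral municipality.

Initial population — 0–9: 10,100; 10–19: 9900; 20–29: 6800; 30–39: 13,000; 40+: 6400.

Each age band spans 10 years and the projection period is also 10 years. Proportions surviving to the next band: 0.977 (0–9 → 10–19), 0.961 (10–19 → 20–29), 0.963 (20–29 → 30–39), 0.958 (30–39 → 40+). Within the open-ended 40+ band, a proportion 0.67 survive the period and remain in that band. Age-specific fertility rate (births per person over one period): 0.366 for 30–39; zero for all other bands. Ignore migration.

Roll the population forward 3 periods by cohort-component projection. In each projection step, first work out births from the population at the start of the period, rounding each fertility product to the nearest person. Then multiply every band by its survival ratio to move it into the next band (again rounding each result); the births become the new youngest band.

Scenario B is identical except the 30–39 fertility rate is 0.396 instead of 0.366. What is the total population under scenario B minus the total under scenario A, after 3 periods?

832

— Period 1 —
Births: 13000 × 0.366 = 4758
10–19: 10100 × 0.977 = 9868
20–29: 9900 × 0.961 = 9514
30–39: 6800 × 0.963 = 6548
40+: 13000 × 0.958 + 6400 × 0.67 = 12454 + 4288 = 16742
Population now: 0–9=4758, 10–19=9868, 20–29=9514, 30–39=6548, 40+=16742
— Period 2 —
Births: 6548 × 0.366 = 2397
10–19: 4758 × 0.977 = 4649
20–29: 9868 × 0.961 = 9483
30–39: 9514 × 0.963 = 9162
40+: 6548 × 0.958 + 16742 × 0.67 = 6273 + 11217 = 17490
Population now: 0–9=2397, 10–19=4649, 20–29=9483, 30–39=9162, 40+=17490
— Period 3 —
Births: 9162 × 0.366 = 3353
10–19: 2397 × 0.977 = 2342
20–29: 4649 × 0.961 = 4468
30–39: 9483 × 0.963 = 9132
40+: 9162 × 0.958 + 17490 × 0.67 = 8777 + 11718 = 20495
Population now: 0–9=3353, 10–19=2342, 20–29=4468, 30–39=9132, 40+=20495
Scenario A total after 3 periods: 39790
Scenario B projection —
— Period 1 —
Births: 13000 × 0.396 = 5148
10–19: 10100 × 0.977 = 9868
20–29: 9900 × 0.961 = 9514
30–39: 6800 × 0.963 = 6548
40+: 13000 × 0.958 + 6400 × 0.67 = 12454 + 4288 = 16742
Population now: 0–9=5148, 10–19=9868, 20–29=9514, 30–39=6548, 40+=16742
— Period 2 —
Births: 6548 × 0.396 = 2593
10–19: 5148 × 0.977 = 5030
20–29: 9868 × 0.961 = 9483
30–39: 9514 × 0.963 = 9162
40+: 6548 × 0.958 + 16742 × 0.67 = 6273 + 11217 = 17490
Population now: 0–9=2593, 10–19=5030, 20–29=9483, 30–39=9162, 40+=17490
— Period 3 —
Births: 9162 × 0.396 = 3628
10–19: 2593 × 0.977 = 2533
20–29: 5030 × 0.961 = 4834
30–39: 9483 × 0.963 = 9132
40+: 9162 × 0.958 + 17490 × 0.67 = 8777 + 11718 = 20495
Population now: 0–9=3628, 10–19=2533, 20–29=4834, 30–39=9132, 40+=20495
Scenario B total after 3 periods: 40622
Difference B − A = 40622 − 39790 = 832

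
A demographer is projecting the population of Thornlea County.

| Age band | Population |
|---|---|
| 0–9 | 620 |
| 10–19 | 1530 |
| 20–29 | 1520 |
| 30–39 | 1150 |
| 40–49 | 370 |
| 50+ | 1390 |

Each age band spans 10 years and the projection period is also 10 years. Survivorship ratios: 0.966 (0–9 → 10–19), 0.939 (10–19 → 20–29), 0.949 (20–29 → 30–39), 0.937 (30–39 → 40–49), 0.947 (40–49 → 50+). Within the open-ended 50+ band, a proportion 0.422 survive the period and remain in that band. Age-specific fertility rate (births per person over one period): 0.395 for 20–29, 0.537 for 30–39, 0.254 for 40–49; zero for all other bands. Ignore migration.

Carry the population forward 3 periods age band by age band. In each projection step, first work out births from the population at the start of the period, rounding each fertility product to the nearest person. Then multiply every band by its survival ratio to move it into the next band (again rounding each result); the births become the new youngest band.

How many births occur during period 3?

1297

Let group 1 be 0–9 through group 6 = 50+.
[period 1]
Births: 1520 * 0.395 = 600 ; 1150 * 0.537 = 618 ; 370 * 0.254 = 94 → total 1312
Group 2: 620 * 0.966 = 599
Group 3: 1530 * 0.939 = 1437
Group 4: 1520 * 0.949 = 1442
Group 5: 1150 * 0.937 = 1078
Group 6: 370 * 0.947 + 1390 * 0.422 = 350 + 587 = 937
End of period: [1312, 599, 1437, 1442, 1078, 937]
[period 2]
Births: 1437 * 0.395 = 568 ; 1442 * 0.537 = 774 ; 1078 * 0.254 = 274 → total 1616
Group 2: 1312 * 0.966 = 1267
Group 3: 599 * 0.939 = 562
Group 4: 1437 * 0.949 = 1364
Group 5: 1442 * 0.937 = 1351
Group 6: 1078 * 0.947 + 937 * 0.422 = 1021 + 395 = 1416
End of period: [1616, 1267, 562, 1364, 1351, 1416]
[period 3]
Births: 562 * 0.395 = 222 ; 1364 * 0.537 = 732 ; 1351 * 0.254 = 343 → total 1297
Group 2: 1616 * 0.966 = 1561
Group 3: 1267 * 0.939 = 1190
Group 4: 562 * 0.949 = 533
Group 5: 1364 * 0.937 = 1278
Group 6: 1351 * 0.947 + 1416 * 0.422 = 1279 + 598 = 1877
End of period: [1297, 1561, 1190, 533, 1278, 1877]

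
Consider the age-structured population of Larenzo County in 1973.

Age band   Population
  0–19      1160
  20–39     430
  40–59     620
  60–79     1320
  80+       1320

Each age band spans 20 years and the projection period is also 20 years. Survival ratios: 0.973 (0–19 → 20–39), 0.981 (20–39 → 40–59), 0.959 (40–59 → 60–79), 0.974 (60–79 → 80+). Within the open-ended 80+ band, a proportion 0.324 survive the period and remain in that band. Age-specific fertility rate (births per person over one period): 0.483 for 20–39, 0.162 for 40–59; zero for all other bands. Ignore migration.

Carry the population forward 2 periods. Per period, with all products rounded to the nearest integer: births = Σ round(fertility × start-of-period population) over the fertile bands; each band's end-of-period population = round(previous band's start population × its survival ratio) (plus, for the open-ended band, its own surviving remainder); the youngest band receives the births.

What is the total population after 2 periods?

3561

Period 1:
Births: 430 * 0.483 = 208, 620 * 0.162 = 100 ⇒ total 308
20–39: 1160 * 0.973 = 1129
40–59: 430 * 0.981 = 422
60–79: 620 * 0.959 = 595
80+: 1320 * 0.974 + 1320 * 0.324 = 1286 + 428 = 1714
→ [308, 1129, 422, 595, 1714]
Period 2:
Births: 1129 * 0.483 = 545, 422 * 0.162 = 68 ⇒ total 613
20–39: 308 * 0.973 = 300
40–59: 1129 * 0.981 = 1108
60–79: 422 * 0.959 = 405
80+: 595 * 0.974 + 1714 * 0.324 = 580 + 555 = 1135
→ [613, 300, 1108, 405, 1135]
Total after period 2: 613 + 300 + 1108 + 405 + 1135 = 3561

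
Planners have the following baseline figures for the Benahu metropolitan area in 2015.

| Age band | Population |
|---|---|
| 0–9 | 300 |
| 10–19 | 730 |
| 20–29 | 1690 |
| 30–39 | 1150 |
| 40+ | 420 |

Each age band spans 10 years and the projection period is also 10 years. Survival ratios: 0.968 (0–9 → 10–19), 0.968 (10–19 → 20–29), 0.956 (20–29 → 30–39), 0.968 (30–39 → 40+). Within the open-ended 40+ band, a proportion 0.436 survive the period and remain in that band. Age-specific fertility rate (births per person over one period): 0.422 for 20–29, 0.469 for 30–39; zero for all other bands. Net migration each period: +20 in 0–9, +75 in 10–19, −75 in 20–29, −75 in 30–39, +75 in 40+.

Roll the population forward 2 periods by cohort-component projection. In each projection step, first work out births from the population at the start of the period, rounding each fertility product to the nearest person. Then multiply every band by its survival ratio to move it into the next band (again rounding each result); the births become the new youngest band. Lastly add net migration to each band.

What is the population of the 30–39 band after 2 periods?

529

(Groups numbered youngest = 1 to oldest = 5.)
Period 1.
Births: 1690 × 0.422 = 713  |  1150 × 0.469 = 539 — total 1252
Group 2: 300 × 0.968 = 290
Group 3: 730 × 0.968 = 707
Group 4: 1690 × 0.956 = 1616
Group 5: 1150 × 0.968 + 420 × 0.436 = 1113 + 183 = 1296
Net migration: Group 1 + 20 → 1272; Group 2 + 75 → 365; Group 3 − 75 → 632; Group 4 − 75 → 1541; Group 5 + 75 → 1371
Giving 1272 / 365 / 632 / 1541 / 1371.
Period 2.
Births: 632 × 0.422 = 267  |  1541 × 0.469 = 723 — total 990
Group 2: 1272 × 0.968 = 1231
Group 3: 365 × 0.968 = 353
Group 4: 632 × 0.956 = 604
Group 5: 1541 × 0.968 + 1371 × 0.436 = 1492 + 598 = 2090
Net migration: Group 1 + 20 → 1010; Group 2 + 75 → 1306; Group 3 − 75 → 278; Group 4 − 75 → 529; Group 5 + 75 → 2165
Giving 1010 / 1306 / 278 / 529 / 2165.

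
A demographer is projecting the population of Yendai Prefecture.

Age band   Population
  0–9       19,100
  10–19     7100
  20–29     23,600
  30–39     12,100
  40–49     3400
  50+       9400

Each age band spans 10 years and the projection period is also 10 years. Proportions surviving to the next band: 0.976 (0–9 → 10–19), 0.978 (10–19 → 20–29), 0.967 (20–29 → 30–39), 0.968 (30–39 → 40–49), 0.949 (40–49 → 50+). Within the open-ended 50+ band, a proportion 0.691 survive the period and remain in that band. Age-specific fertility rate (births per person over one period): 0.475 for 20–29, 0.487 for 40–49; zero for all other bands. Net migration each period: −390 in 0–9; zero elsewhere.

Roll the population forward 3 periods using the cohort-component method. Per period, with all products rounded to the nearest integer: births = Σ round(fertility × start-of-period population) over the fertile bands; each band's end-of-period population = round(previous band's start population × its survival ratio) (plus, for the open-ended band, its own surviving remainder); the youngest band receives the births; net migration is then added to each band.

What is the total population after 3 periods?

Numbering the groups 1..6 from youngest to oldest:
Period 1.
Births: 23600 × 0.475 = 11210, 3400 × 0.487 = 1656 → total 12866
Group 2: 19100 × 0.976 = 18642
Group 3: 7100 × 0.978 = 6944
Group 4: 23600 × 0.967 = 22821
Group 5: 12100 × 0.968 = 11713
Group 6: 3400 × 0.949 + 9400 × 0.691 = 3227 + 6495 = 9722
Net migration: Group 1 − 390 → 12476
Giving 12476 / 18642 / 6944 / 22821 / 11713 / 9722.
Period 2.
Births: 6944 × 0.475 = 3298, 11713 × 0.487 = 5704 → total 9002
Group 2: 12476 × 0.976 = 12177
Group 3: 18642 × 0.978 = 18232
Group 4: 6944 × 0.967 = 6715
Group 5: 22821 × 0.968 = 22091
Group 6: 11713 × 0.949 + 9722 × 0.691 = 11116 + 6718 = 17834
Net migration: Group 1 − 390 → 8612
Giving 8612 / 12177 / 18232 / 6715 / 22091 / 17834.
Period 3.
Births: 18232 × 0.475 = 8660, 22091 × 0.487 = 10758 → total 19418
Group 2: 8612 × 0.976 = 8405
Group 3: 12177 × 0.978 = 11909
Group 4: 18232 × 0.967 = 17630
Group 5: 6715 × 0.968 = 6500
Group 6: 22091 × 0.949 + 17834 × 0.691 = 20964 + 12323 = 33287
Net migration: Group 1 − 390 → 19028
Giving 19028 / 8405 / 11909 / 17630 / 6500 / 33287.
Total after period 3: 19028 + 8405 + 11909 + 17630 + 6500 + 33287 = 96759

96759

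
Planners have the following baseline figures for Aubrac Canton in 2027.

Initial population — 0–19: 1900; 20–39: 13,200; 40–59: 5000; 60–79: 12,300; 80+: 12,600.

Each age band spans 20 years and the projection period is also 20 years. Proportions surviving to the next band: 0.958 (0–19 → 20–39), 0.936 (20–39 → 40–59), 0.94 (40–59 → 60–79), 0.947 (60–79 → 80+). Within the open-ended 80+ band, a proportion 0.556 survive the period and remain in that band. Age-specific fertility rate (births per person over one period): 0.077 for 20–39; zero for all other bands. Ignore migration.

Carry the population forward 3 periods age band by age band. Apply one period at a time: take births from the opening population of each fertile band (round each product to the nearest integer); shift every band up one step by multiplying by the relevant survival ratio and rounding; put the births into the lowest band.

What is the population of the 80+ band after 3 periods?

19240

Period 1:
Births: 13200 × 0.077 = 1016
20–39: 1900 × 0.958 = 1820
40–59: 13200 × 0.936 = 12355
60–79: 5000 × 0.94 = 4700
80+: 12300 × 0.947 + 12600 × 0.556 = 11648 + 7006 = 18654
End of period: [1016, 1820, 12355, 4700, 18654]
Period 2:
Births: 1820 × 0.077 = 140
20–39: 1016 × 0.958 = 973
40–59: 1820 × 0.936 = 1704
60–79: 12355 × 0.94 = 11614
80+: 4700 × 0.947 + 18654 × 0.556 = 4451 + 10372 = 14823
End of period: [140, 973, 1704, 11614, 14823]
Period 3:
Births: 973 × 0.077 = 75
20–39: 140 × 0.958 = 134
40–59: 973 × 0.936 = 911
60–79: 1704 × 0.94 = 1602
80+: 11614 × 0.947 + 14823 × 0.556 = 10998 + 8242 = 19240
End of period: [75, 134, 911, 1602, 19240]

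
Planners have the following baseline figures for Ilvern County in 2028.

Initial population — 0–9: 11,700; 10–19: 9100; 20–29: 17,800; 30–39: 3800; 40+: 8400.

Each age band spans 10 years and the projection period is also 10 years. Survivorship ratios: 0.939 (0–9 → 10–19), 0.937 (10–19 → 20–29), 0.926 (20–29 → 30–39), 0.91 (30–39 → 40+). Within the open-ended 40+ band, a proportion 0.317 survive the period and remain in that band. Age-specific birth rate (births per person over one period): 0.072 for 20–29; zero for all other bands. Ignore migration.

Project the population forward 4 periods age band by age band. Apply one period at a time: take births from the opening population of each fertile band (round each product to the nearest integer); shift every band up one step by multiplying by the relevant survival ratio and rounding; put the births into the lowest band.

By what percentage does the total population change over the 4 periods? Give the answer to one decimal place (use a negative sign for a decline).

(Groups numbered youngest = 1 to oldest = 5.)
— Period 1 —
Births: 17800 × 0.072 = 1282
Group 2: 11700 × 0.939 = 10986
Group 3: 9100 × 0.937 = 8527
Group 4: 17800 × 0.926 = 16483
Group 5: 3800 × 0.91 + 8400 × 0.317 = 3458 + 2663 = 6121
→ [1282, 10986, 8527, 16483, 6121]
— Period 2 —
Births: 8527 × 0.072 = 614
Group 2: 1282 × 0.939 = 1204
Group 3: 10986 × 0.937 = 10294
Group 4: 8527 × 0.926 = 7896
Group 5: 16483 × 0.91 + 6121 × 0.317 = 15000 + 1940 = 16940
→ [614, 1204, 10294, 7896, 16940]
— Period 3 —
Births: 10294 × 0.072 = 741
Group 2: 614 × 0.939 = 577
Group 3: 1204 × 0.937 = 1128
Group 4: 10294 × 0.926 = 9532
Group 5: 7896 × 0.91 + 16940 × 0.317 = 7185 + 5370 = 12555
→ [741, 577, 1128, 9532, 12555]
— Period 4 —
Births: 1128 × 0.072 = 81
Group 2: 741 × 0.939 = 696
Group 3: 577 × 0.937 = 541
Group 4: 1128 × 0.926 = 1045
Group 5: 9532 × 0.91 + 12555 × 0.317 = 8674 + 3980 = 12654
→ [81, 696, 541, 1045, 12654]
Total: 50800 → 15017; change = -35783; percentage change = -70.4%

-70.4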